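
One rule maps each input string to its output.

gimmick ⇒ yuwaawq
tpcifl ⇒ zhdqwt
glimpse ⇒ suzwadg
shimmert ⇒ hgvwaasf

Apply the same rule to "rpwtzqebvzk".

What's happening: move the last character to the front, then shift every letter 12 places backward in the alphabet (wrapping around).
Working it through for "rpwtzqebvzk": intermediate "krpwtzqebvz", final "yfdkhnespjn".

yfdkhnespjn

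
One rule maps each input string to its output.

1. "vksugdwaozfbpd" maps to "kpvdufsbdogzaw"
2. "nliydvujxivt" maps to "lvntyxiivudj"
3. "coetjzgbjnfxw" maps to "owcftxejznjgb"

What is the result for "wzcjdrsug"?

What's happening: swap each adjacent pair of characters (1↔2, 3↔4, ...), then take characters alternately from the front and the back (1st, last, 2nd, 2nd-last, ...).
"wzcjdrsug" → "zwjcrdusg" → "zgwsjucdr".
(Check on "nliydvujxivt": → "lnyivdjuixtv" → "lvntyxiivudj" ✓)

zgwsjucdr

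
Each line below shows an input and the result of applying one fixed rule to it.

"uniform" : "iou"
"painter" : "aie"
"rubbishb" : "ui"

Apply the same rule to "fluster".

The rule is to swap the first and last characters, then keep only the vowels.
On "fluster": the first step gives "rlustef", and the second then gives "ue".

ue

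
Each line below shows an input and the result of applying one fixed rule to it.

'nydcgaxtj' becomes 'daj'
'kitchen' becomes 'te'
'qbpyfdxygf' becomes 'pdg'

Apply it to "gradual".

aa

Each output is the input with this applied: keep one character in every 3, starting at position 3 (positions 3rd, 6th, 9th, ...).
"gradual" → "aa".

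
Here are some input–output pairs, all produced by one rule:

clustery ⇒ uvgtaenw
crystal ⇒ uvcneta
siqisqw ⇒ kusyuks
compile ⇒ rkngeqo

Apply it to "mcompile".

Rule — shift every letter 2 places forward in the alphabet (wrapping around), then move the first 3 characters to the end (rotate left by 3).
On "mcompile": the first step gives "oeqorkng", and the second then gives "orkngoeq".
(Check on "clustery": → "enwuvgta" → "uvgtaenw" ✓)

orkngoeq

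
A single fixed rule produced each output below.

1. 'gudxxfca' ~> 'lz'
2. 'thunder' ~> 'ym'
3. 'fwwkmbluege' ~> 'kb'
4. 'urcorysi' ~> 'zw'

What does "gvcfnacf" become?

la

What's happening: shift every letter 5 places forward in the alphabet (wrapping around), then keep only the first 2 characters.
For "gvcfnacf", step one produces "lahksfhk"; step two turns that into "la".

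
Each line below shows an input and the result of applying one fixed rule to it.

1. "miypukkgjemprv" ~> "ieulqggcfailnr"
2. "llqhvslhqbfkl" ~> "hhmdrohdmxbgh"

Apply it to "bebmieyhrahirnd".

Looking at the pairs, the operation is to shift every letter 4 places backward in the alphabet (wrapping around).
On "bebmieyhrahirnd" that produces "xaxieaudnwdenjz".

xaxieaudnwdenjz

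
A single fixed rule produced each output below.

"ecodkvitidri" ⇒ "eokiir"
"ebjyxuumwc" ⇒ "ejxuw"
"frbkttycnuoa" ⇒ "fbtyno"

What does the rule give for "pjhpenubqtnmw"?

pheuqnw

The rule is to keep every other character starting from the first (positions 1st, 3rd, 5th, ...).
On "pjhpenubqtnmw" that produces "pheuqnw".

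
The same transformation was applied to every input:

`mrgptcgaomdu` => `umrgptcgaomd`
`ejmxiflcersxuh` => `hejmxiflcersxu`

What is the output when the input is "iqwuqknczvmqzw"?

wiqwuqknczvmqz

Rule — move the last character to the front.
Doing the same to "iqwuqknczvmqzw": "wiqwuqknczvmqz".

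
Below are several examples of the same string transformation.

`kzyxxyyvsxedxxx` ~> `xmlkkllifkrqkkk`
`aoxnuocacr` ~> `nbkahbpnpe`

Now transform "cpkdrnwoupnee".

pcxqeajbhcarr

Each output is the input with this applied: shift every letter 13 places forward in the alphabet (wrapping around) — i.e. ROT13.
Applying that to "cpkdrnwoupnee" gives "pcxqeajbhcarr".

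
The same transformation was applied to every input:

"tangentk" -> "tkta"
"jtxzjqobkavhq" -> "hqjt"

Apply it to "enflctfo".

The transformation: move the first 2 characters to the end (rotate left by 2), then keep only the last 4 characters.
Applying both steps to "enflctfo": "flctfoen", then "foen".

foen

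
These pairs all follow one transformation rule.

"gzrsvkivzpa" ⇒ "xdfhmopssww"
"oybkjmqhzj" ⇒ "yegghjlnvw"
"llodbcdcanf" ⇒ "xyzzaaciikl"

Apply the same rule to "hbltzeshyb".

The transformation: sort the characters into alphabetical order, then shift every letter 3 places backward in the alphabet (wrapping around).
"hbltzeshyb" → "yybeeipqvw".

yybeeipqvw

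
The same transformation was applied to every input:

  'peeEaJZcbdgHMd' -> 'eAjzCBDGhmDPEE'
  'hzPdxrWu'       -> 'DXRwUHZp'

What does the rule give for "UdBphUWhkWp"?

PHuwHKwPuDb

Looking at the pairs, the operation is to flip the case of every letter, then move the first 3 characters to the end (rotate left by 3).
On "UdBphUWhkWp" that produces "PHuwHKwPuDb".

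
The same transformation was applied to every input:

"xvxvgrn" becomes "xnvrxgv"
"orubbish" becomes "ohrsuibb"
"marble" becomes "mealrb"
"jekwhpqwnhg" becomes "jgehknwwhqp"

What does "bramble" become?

berlabm

Looking at the pairs, the operation is to take characters alternately from the front and the back (1st, last, 2nd, 2nd-last, ...).
For "bramble" the result is "berlabm".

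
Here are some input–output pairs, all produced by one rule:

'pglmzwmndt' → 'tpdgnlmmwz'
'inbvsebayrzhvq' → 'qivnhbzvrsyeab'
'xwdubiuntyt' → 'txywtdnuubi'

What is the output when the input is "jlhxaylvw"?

wjvllhyxa

Rule — take characters alternately from the front and the back (1st, last, 2nd, 2nd-last, ...), then swap each adjacent pair of characters (1↔2, 3↔4, ...).
On "jlhxaylvw": the first step gives "jwlvhlxya", and the second then gives "wjvllhyxa".
(Check on "pglmzwmndt": → "ptgdlnmmzw" → "tpdgnlmmwz" ✓)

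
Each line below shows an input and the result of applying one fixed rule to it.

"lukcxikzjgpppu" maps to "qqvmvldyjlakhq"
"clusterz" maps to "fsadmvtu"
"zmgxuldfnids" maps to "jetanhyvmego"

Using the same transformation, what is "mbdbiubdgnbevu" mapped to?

Looking at the pairs, the operation is to move the last 3 characters to the front (rotate right by 3), then shift every letter 1 place forward in the alphabet (wrapping around).
On "mbdbiubdgnbevu" that produces "fwvncecjvcehoc".

fwvncecjvcehoc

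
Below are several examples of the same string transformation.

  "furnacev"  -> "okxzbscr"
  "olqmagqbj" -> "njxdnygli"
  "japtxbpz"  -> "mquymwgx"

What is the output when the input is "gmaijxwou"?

The pattern: move the first 2 characters to the end (rotate left by 2), then shift every letter 3 places backward in the alphabet (wrapping around).
Working it through for "gmaijxwou": intermediate "aijxwougm", final "xfgutlrdj".

xfgutlrdj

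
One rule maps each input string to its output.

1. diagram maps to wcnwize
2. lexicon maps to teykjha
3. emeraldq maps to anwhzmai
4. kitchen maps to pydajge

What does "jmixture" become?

The pattern: shift every letter 4 places backward in the alphabet (wrapping around), then move the first 2 characters to the end (rotate left by 2).
For "jmixture", step one produces "fietpqna"; step two turns that into "etpqnafi".

etpqnafi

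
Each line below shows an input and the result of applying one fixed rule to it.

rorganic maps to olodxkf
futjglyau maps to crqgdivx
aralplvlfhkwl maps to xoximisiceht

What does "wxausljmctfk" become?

In each case the input is transformed by: shift every letter 3 places backward in the alphabet (wrapping around), then delete the last character.
On "wxausljmctfk": the first step gives "tuxrpigjzqch", and the second then gives "tuxrpigjzqc".

tuxrpigjzqc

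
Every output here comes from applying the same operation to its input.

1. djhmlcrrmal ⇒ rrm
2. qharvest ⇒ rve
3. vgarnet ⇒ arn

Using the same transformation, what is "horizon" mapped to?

riz

The rule is to delete the last 2 characters, then keep only the last 3 characters.
For "horizon", step one produces "horiz"; step two turns that into "riz".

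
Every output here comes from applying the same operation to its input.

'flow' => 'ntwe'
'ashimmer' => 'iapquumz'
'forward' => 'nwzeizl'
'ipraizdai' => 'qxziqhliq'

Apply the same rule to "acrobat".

In each case the input is transformed by: shift every letter 8 places forward in the alphabet (wrapping around).
For "acrobat" the result is "ikzwjib".

ikzwjib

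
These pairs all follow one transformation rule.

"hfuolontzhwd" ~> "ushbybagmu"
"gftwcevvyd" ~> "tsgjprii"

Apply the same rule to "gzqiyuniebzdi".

What's happening: delete the last 2 characters, then shift every letter 13 places forward in the alphabet (wrapping around) — i.e. ROT13.
"gzqiyuniebzdi" → "gzqiyuniebz" → "tmdvlhavrom".

tmdvlhavrom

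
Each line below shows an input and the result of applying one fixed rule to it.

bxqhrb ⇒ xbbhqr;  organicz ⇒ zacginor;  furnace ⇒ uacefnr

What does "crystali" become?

yacilrst

The pattern: sort the characters into alphabetical order, then move the last character to the front.
For "crystali" the result is "yacilrst".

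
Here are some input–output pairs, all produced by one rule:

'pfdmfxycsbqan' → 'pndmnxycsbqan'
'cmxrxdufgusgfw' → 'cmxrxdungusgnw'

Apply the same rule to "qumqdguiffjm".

What's happening: replace every "f" with "n".
Applying that to "qumqdguiffjm" gives "qumqdguinnjm".

qumqdguinnjm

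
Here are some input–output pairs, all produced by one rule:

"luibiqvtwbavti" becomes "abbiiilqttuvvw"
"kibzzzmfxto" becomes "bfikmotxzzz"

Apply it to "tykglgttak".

aggkklttty

The transformation: sort the characters into alphabetical order.
So "tykglgttak" becomes "aggkklttty".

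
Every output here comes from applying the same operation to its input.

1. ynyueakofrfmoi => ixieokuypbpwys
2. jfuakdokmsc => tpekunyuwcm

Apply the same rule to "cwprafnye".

Rule — shift every letter 10 places forward in the alphabet (wrapping around).
On "cwprafnye" that produces "mgzbkpxio".

mgzbkpxio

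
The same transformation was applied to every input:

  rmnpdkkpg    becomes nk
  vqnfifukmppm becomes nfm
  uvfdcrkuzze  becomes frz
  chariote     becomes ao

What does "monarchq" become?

Looking at the pairs, the operation is to delete the last character, then keep one character in every 3, starting at position 3 (positions 3rd, 6th, 9th, ...).
So "monarchq" becomes "nc".

nc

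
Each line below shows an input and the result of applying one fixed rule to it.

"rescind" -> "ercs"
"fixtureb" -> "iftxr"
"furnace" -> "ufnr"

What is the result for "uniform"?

In each case the input is transformed by: swap each adjacent pair of characters (1↔2, 3↔4, ...), then delete the last 3 characters.
Starting from "uniform": after the first operation, "nufirom"; after the second, "nufi".
(Check on "rescind": → "ercsnid" → "ercs" ✓)

nufi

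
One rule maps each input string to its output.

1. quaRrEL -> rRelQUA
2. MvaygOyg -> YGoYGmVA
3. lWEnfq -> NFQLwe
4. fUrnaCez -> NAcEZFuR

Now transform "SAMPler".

In each case the input is transformed by: move the first 3 characters to the end (rotate left by 3), then flip the case of every letter.
Starting from "SAMPler": after the first operation, "PlerSAM"; after the second, "pLERsam".
(Check on "lWEnfq": → "nfqlWE" → "NFQLwe" ✓)

pLERsam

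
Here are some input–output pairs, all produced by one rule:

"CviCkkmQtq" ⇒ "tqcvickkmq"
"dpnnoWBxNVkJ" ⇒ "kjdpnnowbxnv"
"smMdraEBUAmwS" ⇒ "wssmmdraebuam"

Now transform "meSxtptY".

What's happening: move the last 2 characters to the front (rotate right by 2), then convert every letter to lowercase.
"meSxtptY" → "tYmeSxtp" → "tymesxtp".

tymesxtp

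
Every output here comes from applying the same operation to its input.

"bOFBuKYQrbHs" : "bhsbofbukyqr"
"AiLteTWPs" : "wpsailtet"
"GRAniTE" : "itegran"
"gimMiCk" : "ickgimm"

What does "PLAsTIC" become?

ticplas

In each case the input is transformed by: move the last 3 characters to the front (rotate right by 3), then convert every letter to lowercase.
For "PLAsTIC", step one produces "TICPLAs"; step two turns that into "ticplas".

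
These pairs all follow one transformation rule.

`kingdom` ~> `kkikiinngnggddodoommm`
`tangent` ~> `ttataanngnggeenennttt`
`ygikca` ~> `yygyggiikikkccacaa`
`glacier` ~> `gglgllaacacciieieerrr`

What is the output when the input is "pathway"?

ppapaatththhwwawaayyy

Each output is the input with this applied: repeat every character 3 times, then swap each adjacent pair of characters (1↔2, 3↔4, ...).
Applying both steps to "pathway": "pppaaattthhhwwwaaayyy", then "ppapaatththhwwawaayyy".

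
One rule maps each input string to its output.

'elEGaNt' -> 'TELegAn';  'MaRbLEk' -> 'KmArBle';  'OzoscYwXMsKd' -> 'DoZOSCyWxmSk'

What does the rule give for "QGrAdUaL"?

The transformation: move the last character to the front, then flip the case of every letter.
So "QGrAdUaL" becomes "lqgRaDuA".

lqgRaDuA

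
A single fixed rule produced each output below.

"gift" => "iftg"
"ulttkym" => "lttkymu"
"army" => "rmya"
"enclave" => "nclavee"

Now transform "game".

ameg

What's happening: move the first character to the end.
On "game" that produces "ameg".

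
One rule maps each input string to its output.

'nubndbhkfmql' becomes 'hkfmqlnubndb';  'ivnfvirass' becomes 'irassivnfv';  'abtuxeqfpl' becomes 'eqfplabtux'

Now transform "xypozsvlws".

The transformation: swap the front and back halves of the string.
For "xypozsvlws" the result is "svlwsxypoz".

svlwsxypoz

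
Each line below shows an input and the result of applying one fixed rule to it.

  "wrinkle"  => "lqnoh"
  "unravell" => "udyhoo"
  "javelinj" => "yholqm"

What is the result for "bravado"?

dydgr

What's happening: delete the first 2 characters, then shift every letter 3 places forward in the alphabet (wrapping around).
"bravado" → "avado" → "dydgr".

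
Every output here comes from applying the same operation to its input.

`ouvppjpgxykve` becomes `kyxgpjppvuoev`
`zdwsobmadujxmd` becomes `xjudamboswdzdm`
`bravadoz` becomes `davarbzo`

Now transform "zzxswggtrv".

tggwsxzzvr

What's happening: reverse the string, then move the first 2 characters to the end (rotate left by 2).
For "zzxswggtrv", step one produces "vrtggwsxzz"; step two turns that into "tggwsxzzvr".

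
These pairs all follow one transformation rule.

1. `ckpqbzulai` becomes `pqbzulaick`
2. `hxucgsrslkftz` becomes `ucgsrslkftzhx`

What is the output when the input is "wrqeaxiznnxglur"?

What's happening: move the first 2 characters to the end (rotate left by 2).
On "wrqeaxiznnxglur" that produces "qeaxiznnxglurwr".

qeaxiznnxglurwr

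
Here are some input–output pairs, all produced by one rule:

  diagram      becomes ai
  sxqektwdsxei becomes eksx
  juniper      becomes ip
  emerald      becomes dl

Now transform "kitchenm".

ekt

Each output is the input with this applied: sort the characters into alphabetical order, then keep one character in every 3, starting at position 2 (positions 2nd, 5th, 8th, ...).
"kitchenm" → "ekt".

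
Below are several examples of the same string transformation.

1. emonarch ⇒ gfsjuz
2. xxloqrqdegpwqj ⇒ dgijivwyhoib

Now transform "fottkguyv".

llcymqn

Each output is the input with this applied: shift every letter 8 places backward in the alphabet (wrapping around), then delete the first 2 characters.
For "fottkguyv", step one produces "xgllcymqn"; step two turns that into "llcymqn".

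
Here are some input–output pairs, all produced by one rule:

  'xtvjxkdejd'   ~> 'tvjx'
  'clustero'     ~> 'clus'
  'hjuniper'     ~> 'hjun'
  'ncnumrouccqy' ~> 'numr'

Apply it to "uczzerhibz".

czze

Each output is the input with this applied: swap the front and back halves of the string, then keep only the last 4 characters.
Applying both steps to "uczzerhibz": "rhibzuczze", then "czze".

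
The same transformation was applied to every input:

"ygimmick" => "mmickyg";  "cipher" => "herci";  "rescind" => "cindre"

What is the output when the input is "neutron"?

tronne

Rule — move the first 2 characters to the end (rotate left by 2), then delete the first character.
So "neutron" becomes "tronne".
(Check on "cipher": → "pherci" → "herci" ✓)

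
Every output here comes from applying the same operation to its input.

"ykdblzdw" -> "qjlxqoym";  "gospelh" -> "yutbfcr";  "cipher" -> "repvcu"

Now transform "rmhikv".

The transformation: move the last 2 characters to the front (rotate right by 2), then shift every letter 13 places forward in the alphabet (wrapping around) — i.e. ROT13.
On "rmhikv": the first step gives "kvrmhi", and the second then gives "xiezuv".
(Check on "cipher": → "erciph" → "repvcu" ✓)

xiezuv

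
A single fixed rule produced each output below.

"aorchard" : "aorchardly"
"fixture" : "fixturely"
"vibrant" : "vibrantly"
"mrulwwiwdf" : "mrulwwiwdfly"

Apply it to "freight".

freightly

The transformation: append "ly".
Doing the same to "freight": "freightly".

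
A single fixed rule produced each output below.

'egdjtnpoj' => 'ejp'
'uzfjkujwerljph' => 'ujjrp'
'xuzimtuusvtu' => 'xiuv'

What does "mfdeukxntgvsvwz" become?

mexgv

Each output is the input with this applied: keep one character in every 3, starting at position 1 (positions 1st, 4th, 7th, ...).
For "mfdeukxntgvsvwz" the result is "mexgv".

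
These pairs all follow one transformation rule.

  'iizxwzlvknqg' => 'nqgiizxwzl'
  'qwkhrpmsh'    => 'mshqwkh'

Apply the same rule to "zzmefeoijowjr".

wjrzzmefeoi

Rule — move the last 3 characters to the front (rotate right by 3), then delete the last 2 characters.
Applying both steps to "zzmefeoijowjr": "wjrzzmefeoijo", then "wjrzzmefeoi".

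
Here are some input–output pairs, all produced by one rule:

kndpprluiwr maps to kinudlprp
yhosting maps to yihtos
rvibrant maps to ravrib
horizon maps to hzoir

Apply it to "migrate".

What's happening: delete the last 2 characters, then take characters alternately from the front and the back (1st, last, 2nd, 2nd-last, ...).
On "migrate": the first step gives "migra", and the second then gives "mairg".

mairg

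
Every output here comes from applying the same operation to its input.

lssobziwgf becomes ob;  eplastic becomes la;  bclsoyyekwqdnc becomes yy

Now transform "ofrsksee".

rs

Each output is the input with this applied: swap the front and back halves of the string, then keep only the last 2 characters.
Working it through for "ofrsksee": intermediate "kseeofrs", final "rs".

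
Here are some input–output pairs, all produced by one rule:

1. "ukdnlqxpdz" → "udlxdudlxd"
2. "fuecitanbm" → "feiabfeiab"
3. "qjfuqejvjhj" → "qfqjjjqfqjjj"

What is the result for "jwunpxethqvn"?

jupehvjupehv

The transformation: keep every other character starting from the first (positions 1st, 3rd, 5th, ...), then write the whole string twice.
So "jwunpxethqvn" becomes "jupehvjupehv".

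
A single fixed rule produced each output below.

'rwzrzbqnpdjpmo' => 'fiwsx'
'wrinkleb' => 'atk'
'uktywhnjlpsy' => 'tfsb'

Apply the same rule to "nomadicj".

xms

The rule is to shift every letter 9 places forward in the alphabet (wrapping around), then keep one character in every 3, starting at position 2 (positions 2nd, 5th, 8th, ...).
On "nomadicj": the first step gives "wxvjmrls", and the second then gives "xms".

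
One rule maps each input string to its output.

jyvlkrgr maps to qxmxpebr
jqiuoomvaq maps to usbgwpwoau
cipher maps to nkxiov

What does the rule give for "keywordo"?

Looking at the pairs, the operation is to swap the front and back halves of the string, then shift every letter 6 places forward in the alphabet (wrapping around).
Starting from "keywordo": after the first operation, "ordokeyw"; after the second, "uxjuqkec".

uxjuqkec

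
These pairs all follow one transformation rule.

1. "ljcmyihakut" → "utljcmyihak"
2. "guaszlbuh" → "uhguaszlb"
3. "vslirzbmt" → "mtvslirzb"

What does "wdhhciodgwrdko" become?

Each output is the input with this applied: move the last 2 characters to the front (rotate right by 2).
Applying that to "wdhhciodgwrdko" gives "kowdhhciodgwrd".

kowdhhciodgwrd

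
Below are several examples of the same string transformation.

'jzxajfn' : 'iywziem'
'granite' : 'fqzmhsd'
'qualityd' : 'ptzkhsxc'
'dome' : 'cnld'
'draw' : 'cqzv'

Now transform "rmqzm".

In each case the input is transformed by: shift every letter 1 place backward in the alphabet (wrapping around).
So "rmqzm" becomes "qlpyl".

qlpyl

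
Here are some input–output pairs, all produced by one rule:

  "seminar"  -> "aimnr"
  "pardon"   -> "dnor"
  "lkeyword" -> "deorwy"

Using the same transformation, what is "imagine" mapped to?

What's happening: delete the first 2 characters, then sort the characters into alphabetical order.
"imagine" → "agine" → "aegin".
(Check on "lkeyword": → "eyword" → "deorwy" ✓)

aegin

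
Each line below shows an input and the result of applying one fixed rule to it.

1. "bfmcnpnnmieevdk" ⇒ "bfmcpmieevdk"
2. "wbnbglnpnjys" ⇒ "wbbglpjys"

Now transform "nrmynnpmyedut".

rmypmyedut

Looking at the pairs, the operation is to remove every "n".
Doing the same to "nrmynnpmyedut": "rmypmyedut".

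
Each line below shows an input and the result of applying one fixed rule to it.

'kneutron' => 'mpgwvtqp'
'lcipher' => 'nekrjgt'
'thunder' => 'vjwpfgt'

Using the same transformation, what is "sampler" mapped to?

Rule — shift every letter 2 places forward in the alphabet (wrapping around).
"sampler" → "ucorngt".

ucorngt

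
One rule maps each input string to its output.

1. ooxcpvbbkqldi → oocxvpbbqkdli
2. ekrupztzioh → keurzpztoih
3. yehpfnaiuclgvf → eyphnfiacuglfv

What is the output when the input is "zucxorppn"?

Looking at the pairs, the operation is to swap each adjacent pair of characters (1↔2, 3↔4, ...).
"zucxorppn" → "uzxcroppn".

uzxcroppn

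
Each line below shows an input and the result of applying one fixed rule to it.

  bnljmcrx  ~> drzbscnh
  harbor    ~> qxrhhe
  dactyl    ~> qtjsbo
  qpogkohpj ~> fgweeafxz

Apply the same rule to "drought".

htkexwj

The rule is to shift every letter 10 places backward in the alphabet (wrapping around), then swap each adjacent pair of characters (1↔2, 3↔4, ...).
Starting from "drought": after the first operation, "thekwxj"; after the second, "htkexwj".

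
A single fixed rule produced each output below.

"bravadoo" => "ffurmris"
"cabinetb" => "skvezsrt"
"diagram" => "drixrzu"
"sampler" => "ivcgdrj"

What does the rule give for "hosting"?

Rule — reverse the string, then shift every letter 9 places backward in the alphabet (wrapping around).
Applying both steps to "hosting": "gnitsoh", then "xezkjfy".

xezkjfy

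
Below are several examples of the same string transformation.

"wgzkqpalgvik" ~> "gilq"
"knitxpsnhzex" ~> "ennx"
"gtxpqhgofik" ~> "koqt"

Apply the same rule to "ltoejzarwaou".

The pattern: keep one character in every 3, starting at position 2 (positions 2nd, 5th, 8th, ...), then sort the characters into alphabetical order.
"ltoejzarwaou" → "tjro" → "jort".
(Check on "gtxpqhgofik": → "tqok" → "koqt" ✓)

jort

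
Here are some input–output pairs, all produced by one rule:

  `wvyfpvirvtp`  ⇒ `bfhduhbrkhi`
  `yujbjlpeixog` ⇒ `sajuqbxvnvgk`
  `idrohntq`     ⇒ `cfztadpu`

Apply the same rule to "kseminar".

dmzuyqew

Each output is the input with this applied: reverse the string, then shift every letter 12 places forward in the alphabet (wrapping around).
Applying both steps to "kseminar": "ranimesk", then "dmzuyqew".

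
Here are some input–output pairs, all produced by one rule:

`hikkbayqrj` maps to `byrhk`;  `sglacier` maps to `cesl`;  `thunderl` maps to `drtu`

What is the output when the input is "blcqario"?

aibc

Looking at the pairs, the operation is to move the first 3 characters to the end (rotate left by 3), then keep every other character starting from the second (positions 2nd, 4th, 6th, ...).
"blcqario" → "aibc".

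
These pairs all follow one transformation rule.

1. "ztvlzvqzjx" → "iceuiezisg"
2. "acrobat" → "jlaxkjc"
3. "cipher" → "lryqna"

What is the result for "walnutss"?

fjuwdcbb

In each case the input is transformed by: shift every letter 9 places forward in the alphabet (wrapping around).
On "walnutss" that produces "fjuwdcbb".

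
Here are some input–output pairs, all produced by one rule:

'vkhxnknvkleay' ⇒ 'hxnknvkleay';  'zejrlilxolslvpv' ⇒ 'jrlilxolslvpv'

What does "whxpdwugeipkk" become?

Rule — delete the first 2 characters.
Applying that to "whxpdwugeipkk" gives "xpdwugeipkk".

xpdwugeipkk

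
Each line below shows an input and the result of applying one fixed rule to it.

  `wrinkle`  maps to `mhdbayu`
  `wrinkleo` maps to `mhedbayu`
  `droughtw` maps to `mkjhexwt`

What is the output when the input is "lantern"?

Looking at the pairs, the operation is to sort the characters into reverse alphabetical order, then shift every letter 10 places backward in the alphabet (wrapping around).
Applying both steps to "lantern": "trnnlea", then "jhddbuq".

jhddbuq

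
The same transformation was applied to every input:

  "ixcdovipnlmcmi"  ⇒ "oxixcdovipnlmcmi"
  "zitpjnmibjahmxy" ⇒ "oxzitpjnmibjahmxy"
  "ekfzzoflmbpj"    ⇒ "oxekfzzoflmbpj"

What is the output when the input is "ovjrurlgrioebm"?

What's happening: prepend "ox".
Doing the same to "ovjrurlgrioebm": "oxovjrurlgrioebm".

oxovjrurlgrioebm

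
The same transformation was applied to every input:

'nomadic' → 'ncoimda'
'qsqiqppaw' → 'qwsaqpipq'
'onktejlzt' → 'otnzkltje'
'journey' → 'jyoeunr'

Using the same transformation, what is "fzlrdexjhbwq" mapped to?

fqzwlbrhdjex

What's happening: take characters alternately from the front and the back (1st, last, 2nd, 2nd-last, ...).
So "fzlrdexjhbwq" becomes "fqzwlbrhdjex".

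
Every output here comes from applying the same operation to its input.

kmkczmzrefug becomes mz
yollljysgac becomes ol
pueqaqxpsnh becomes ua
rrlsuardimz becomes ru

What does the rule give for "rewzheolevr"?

In each case the input is transformed by: keep one character in every 3, starting at position 2 (positions 2nd, 5th, 8th, ...), then delete the last 2 characters.
Starting from "rewzheolevr": after the first operation, "ehlr"; after the second, "eh".

eh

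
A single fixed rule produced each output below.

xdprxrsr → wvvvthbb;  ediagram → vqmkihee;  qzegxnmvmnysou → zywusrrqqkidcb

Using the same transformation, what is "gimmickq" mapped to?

uqqommkg

What's happening: shift every letter 4 places forward in the alphabet (wrapping around), then sort the characters into reverse alphabetical order.
Applying both steps to "gimmickq": "kmqqmgou", then "uqqommkg".
(Check on "ediagram": → "ihmekveq" → "vqmkihee" ✓)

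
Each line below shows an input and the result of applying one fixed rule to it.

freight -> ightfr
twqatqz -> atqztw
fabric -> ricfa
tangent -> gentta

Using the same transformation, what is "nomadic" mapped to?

In each case the input is transformed by: move the first 3 characters to the end (rotate left by 3), then delete the last character.
Working it through for "nomadic": intermediate "adicnom", final "adicno".
(Check on "fabric": → "ricfab" → "ricfa" ✓)

adicno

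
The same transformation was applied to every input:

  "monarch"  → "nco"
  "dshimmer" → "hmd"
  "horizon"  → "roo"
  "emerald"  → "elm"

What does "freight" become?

ehr

What's happening: move the first 2 characters to the end (rotate left by 2), then keep one character in every 3, starting at position 1 (positions 1st, 4th, 7th, ...).
On "freight": the first step gives "eightfr", and the second then gives "ehr".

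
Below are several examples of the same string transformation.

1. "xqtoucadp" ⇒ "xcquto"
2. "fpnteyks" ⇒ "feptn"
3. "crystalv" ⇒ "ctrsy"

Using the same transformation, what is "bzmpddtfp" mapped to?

bdzdmp

Rule — delete the last 3 characters, then take characters alternately from the front and the back (1st, last, 2nd, 2nd-last, ...).
Applying that to "bzmpddtfp" gives "bdzdmp".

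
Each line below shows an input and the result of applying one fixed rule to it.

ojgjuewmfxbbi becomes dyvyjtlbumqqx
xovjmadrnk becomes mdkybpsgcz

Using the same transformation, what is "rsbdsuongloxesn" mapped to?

Looking at the pairs, the operation is to shift every letter 11 places backward in the alphabet (wrapping around).
So "rsbdsuongloxesn" becomes "ghqshjdcvadmthc".

ghqshjdcvadmthc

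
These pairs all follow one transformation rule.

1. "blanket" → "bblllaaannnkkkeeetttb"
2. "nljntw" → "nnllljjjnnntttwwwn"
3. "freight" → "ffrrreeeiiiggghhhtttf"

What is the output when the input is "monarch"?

mmooonnnaaarrrccchhhm

Each output is the input with this applied: repeat every character 3 times, then move the first character to the end.
"monarch" → "mmmooonnnaaarrrccchhh" → "mmooonnnaaarrrccchhhm".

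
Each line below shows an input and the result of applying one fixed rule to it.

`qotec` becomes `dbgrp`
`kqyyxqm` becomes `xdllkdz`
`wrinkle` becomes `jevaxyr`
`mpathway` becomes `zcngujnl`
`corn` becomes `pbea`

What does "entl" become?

The transformation: shift every letter 13 places forward in the alphabet (wrapping around) — i.e. ROT13.
On "entl" that produces "ragy".

ragy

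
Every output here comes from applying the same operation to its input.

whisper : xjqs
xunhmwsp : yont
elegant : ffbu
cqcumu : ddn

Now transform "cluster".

The rule is to keep every other character starting from the first (positions 1st, 3rd, 5th, ...), then shift every letter 1 place forward in the alphabet (wrapping around).
On "cluster": the first step gives "cutr", and the second then gives "dvus".

dvus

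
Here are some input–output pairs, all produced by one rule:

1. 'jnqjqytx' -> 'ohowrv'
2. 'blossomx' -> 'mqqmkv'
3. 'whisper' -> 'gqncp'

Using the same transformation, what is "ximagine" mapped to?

kyeglc

What's happening: shift every letter 2 places backward in the alphabet (wrapping around), then delete the first 2 characters.
"ximagine" → "vgkyeglc" → "kyeglc".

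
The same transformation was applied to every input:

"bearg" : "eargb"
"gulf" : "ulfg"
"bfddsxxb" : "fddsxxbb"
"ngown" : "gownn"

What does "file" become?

Looking at the pairs, the operation is to move the first character to the end.
On "file" that produces "ilef".

ilef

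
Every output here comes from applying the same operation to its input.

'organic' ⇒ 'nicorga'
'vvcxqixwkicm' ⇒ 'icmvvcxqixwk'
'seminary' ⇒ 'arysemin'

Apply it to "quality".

In each case the input is transformed by: move the last 3 characters to the front (rotate right by 3).
So "quality" becomes "ityqual".

ityqual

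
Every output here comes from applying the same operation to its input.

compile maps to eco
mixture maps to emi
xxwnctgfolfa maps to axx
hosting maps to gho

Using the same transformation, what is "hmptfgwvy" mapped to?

The pattern: move the first 2 characters to the end (rotate left by 2), then keep only the last 3 characters.
For "hmptfgwvy", step one produces "ptfgwvyhm"; step two turns that into "yhm".

yhm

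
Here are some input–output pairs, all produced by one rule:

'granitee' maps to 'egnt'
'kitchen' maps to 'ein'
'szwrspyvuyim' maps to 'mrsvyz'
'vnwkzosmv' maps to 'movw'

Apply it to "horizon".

ior

Looking at the pairs, the operation is to sort the characters into alphabetical order, then keep every other character starting from the second (positions 2nd, 4th, 6th, ...).
So "horizon" becomes "ior".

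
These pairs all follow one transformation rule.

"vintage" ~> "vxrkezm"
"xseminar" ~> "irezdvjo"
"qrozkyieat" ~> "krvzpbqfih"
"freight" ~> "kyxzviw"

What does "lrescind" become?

ueztjvic

The pattern: shift every letter 9 places backward in the alphabet (wrapping around), then reverse the string.
Applying both steps to "lrescind": "civjtzeu", then "ueztjvic".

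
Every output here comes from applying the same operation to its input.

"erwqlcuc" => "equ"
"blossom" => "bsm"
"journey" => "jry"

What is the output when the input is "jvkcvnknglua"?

Each output is the input with this applied: keep one character in every 3, starting at position 1 (positions 1st, 4th, 7th, ...).
So "jvkcvnknglua" becomes "jckl".

jckl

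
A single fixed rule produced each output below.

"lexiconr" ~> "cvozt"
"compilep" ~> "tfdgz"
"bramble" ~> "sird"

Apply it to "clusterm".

tcljk

The rule is to shift every letter 9 places backward in the alphabet (wrapping around), then delete the last 3 characters.
Working it through for "clusterm": intermediate "tcljkvid", final "tcljk".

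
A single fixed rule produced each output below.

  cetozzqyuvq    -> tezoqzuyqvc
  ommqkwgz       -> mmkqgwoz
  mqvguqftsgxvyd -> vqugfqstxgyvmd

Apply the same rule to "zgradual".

Rule — move the first character to the end, then swap each adjacent pair of characters (1↔2, 3↔4, ...).
For "zgradual", step one produces "gradualz"; step two turns that into "rgdaauzl".
(Check on "mqvguqftsgxvyd": → "qvguqftsgxvydm" → "vqugfqstxgyvmd" ✓)

rgdaauzl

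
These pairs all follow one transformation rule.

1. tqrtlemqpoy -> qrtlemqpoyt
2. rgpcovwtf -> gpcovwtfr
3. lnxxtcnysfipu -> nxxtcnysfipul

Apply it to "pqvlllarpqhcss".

The transformation: move the first character to the end.
Applying that to "pqvlllarpqhcss" gives "qvlllarpqhcssp".

qvlllarpqhcssp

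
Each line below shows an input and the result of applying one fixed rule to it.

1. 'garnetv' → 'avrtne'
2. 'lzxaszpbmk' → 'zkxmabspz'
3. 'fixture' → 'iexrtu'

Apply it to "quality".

What's happening: delete the first character, then take characters alternately from the front and the back (1st, last, 2nd, 2nd-last, ...).
"quality" → "uality" → "uyatli".

uyatli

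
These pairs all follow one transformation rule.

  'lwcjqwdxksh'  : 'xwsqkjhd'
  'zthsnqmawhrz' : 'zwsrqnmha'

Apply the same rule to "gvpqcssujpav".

Rule — delete the first 3 characters, then sort the characters into reverse alphabetical order.
"gvpqcssujpav" → "qcssujpav" → "vussqpjca".

vussqpjca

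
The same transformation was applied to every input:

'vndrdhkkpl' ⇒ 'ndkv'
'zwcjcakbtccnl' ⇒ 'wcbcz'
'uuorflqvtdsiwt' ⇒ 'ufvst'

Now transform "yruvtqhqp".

rtq

Each output is the input with this applied: move the first character to the end, then keep one character in every 3, starting at position 1 (positions 1st, 4th, 7th, ...).
"yruvtqhqp" → "ruvtqhqpy" → "rtq".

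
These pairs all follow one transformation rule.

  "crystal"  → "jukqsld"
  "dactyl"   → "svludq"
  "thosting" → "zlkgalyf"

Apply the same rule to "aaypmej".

The transformation: shift every letter 8 places backward in the alphabet (wrapping around), then swap each adjacent pair of characters (1↔2, 3↔4, ...).
Doing the same to "aaypmej": "sshqweb".

sshqweb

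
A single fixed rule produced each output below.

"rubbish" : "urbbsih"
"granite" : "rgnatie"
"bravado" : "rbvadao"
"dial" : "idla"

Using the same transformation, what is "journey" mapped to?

Looking at the pairs, the operation is to swap each adjacent pair of characters (1↔2, 3↔4, ...).
On "journey" that produces "ojrueny".

ojrueny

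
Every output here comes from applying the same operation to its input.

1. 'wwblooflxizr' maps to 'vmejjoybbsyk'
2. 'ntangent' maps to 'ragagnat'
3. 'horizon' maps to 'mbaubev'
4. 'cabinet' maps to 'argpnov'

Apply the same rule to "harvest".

rfgunei

In each case the input is transformed by: shift every letter 13 places forward in the alphabet (wrapping around) — i.e. ROT13, then move the last 3 characters to the front (rotate right by 3).
Starting from "harvest": after the first operation, "uneirfg"; after the second, "rfgunei".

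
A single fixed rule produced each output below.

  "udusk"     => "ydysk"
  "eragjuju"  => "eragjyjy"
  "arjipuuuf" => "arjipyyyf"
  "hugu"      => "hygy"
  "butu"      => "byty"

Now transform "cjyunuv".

In each case the input is transformed by: replace every "u" with "y".
Doing the same to "cjyunuv": "cjyynyv".

cjyynyv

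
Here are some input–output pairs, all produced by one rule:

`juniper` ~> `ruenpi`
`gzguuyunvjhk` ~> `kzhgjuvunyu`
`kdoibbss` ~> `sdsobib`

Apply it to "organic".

The rule is to take characters alternately from the front and the back (1st, last, 2nd, 2nd-last, ...), then delete the first character.
On "organic" that produces "crigna".
(Check on "juniper": → "jruenpi" → "ruenpi" ✓)

crigna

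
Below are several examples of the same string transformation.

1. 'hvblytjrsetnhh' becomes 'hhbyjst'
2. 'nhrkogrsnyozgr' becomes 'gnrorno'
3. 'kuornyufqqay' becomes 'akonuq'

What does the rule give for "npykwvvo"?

vnyw

The transformation: move the last 3 characters to the front (rotate right by 3), then keep every other character starting from the second (positions 2nd, 4th, 6th, ...).
Working it through for "npykwvvo": intermediate "vvonpykw", final "vnyw".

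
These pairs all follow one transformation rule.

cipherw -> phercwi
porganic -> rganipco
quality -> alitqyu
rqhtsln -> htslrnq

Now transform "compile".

Each output is the input with this applied: swap the first and last characters, then move the first 2 characters to the end (rotate left by 2).
Applying that to "compile" gives "mpilceo".

mpilceo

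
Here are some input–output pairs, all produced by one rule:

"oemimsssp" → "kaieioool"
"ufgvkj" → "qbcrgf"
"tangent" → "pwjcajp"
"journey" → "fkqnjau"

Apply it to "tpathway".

plwpdswu

What's happening: shift every letter 4 places backward in the alphabet (wrapping around).
For "tpathway" the result is "plwpdswu".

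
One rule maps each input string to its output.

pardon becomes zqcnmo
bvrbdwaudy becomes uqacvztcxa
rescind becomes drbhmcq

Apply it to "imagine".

What's happening: move the first character to the end, then shift every letter 1 place backward in the alphabet (wrapping around).
Starting from "imagine": after the first operation, "maginei"; after the second, "lzfhmdh".
(Check on "rescind": → "escindr" → "drbhmcq" ✓)

lzfhmdh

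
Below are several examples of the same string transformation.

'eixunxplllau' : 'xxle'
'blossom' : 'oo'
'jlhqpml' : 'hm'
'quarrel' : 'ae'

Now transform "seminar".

ma

The pattern: swap the first and last characters, then keep one character in every 3, starting at position 3 (positions 3rd, 6th, 9th, ...).
Applying both steps to "seminar": "reminas", then "ma".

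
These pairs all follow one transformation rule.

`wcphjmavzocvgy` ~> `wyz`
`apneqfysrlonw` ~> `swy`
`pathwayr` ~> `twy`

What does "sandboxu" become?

The rule is to sort the characters into alphabetical order, then keep only the last 3 characters.
For "sandboxu", step one produces "abdnosux"; step two turns that into "sux".

sux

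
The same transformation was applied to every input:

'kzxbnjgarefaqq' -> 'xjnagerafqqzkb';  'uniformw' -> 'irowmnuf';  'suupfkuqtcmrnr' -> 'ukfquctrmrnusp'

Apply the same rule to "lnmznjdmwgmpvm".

mjnmdgwpmmvnlz

The transformation: swap each adjacent pair of characters (1↔2, 3↔4, ...), then move the first 3 characters to the end (rotate left by 3).
Applying both steps to "lnmznjdmwgmpvm": "nlzmjnmdgwpmmv", then "mjnmdgwpmmvnlz".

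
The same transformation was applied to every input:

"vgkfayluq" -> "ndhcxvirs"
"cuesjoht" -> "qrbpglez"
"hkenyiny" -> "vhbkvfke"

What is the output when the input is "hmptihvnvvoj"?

The transformation: shift every letter 3 places backward in the alphabet (wrapping around), then swap the first and last characters.
For "hmptihvnvvoj", step one produces "ejmqfesksslg"; step two turns that into "gjmqfeskssle".

gjmqfeskssle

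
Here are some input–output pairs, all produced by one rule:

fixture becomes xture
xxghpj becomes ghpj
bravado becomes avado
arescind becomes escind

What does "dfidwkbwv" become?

What's happening: delete the first 2 characters.
On "dfidwkbwv" that produces "idwkbwv".

idwkbwv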